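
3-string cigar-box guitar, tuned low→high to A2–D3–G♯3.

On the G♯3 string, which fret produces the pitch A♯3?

A♯3 is 2 semitones above the open G♯3 (G#–A–A#), so it sits at fret 2.

2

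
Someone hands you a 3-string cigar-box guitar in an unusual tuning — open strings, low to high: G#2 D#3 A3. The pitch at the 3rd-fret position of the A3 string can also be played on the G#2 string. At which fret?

A3 at fret 3 is A3 + 3 semitones = C4.
The open G#2 string is 13 semitones below the open A3, so the same pitch on the G#2 string lies at fret 3 + 13 = 16.

16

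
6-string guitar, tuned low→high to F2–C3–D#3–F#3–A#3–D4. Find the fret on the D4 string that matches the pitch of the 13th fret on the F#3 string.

Fret 13 on F#3 is MIDI 54 + 13 = 67 (G4). On the D4 string (open MIDI 62), that pitch is 67 − 62 = fret 5.

5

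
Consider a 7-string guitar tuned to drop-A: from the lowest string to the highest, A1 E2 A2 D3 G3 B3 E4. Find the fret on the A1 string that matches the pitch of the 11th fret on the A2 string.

23

A2 at fret 11 is A2 + 11 semitones = G♯3.
The open A1 string is 12 semitones below the open A2, so the same pitch on the A1 string lies at fret 11 + 12 = 23.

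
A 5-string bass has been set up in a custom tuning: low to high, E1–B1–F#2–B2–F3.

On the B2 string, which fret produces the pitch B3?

B3 is 12 semitones above the open B2 (B–C–C#–D–…–A–A#–B), so it sits at fret 12.

12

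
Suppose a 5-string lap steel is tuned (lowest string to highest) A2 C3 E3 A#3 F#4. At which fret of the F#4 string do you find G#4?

G#4 is 2 semitones above the open F#4 (F#–G–G#), so it sits at fret 2.

2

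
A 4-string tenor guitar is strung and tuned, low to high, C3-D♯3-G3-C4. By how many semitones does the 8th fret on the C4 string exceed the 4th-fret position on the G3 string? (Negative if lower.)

C4 at fret 8 → G♯4 (MIDI 68); G3 at fret 4 → B3 (MIDI 59).
68 − 59 = 9, so the two pitches are 9 semitones apart.

9 semitones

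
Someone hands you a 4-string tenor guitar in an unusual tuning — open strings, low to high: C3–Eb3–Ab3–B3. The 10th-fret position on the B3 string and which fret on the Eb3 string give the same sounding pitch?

18

Fret 10 on B3 is MIDI 59 + 10 = 69 (A4). On the Eb3 string (open MIDI 51), that pitch is 69 − 51 = fret 18.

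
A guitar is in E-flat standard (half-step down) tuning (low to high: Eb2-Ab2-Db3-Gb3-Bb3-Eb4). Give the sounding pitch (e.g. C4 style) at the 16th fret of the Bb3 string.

D5

Each fret is one semitone, so Bb3 + 16 = D5.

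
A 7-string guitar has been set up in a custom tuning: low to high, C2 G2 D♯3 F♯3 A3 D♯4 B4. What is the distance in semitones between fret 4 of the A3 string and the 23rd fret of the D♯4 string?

A3 at fret 4 → C♯4 (MIDI 61); D♯4 at fret 23 → D6 (MIDI 86).
61 − 86 = -25, so the two pitches are 25 semitones apart, with D6 the higher.

25 semitones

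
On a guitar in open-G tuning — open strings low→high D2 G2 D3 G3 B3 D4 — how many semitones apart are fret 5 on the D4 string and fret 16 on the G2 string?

8 semitones

D4 at fret 5 → G4 (MIDI 67); G2 at fret 16 → B3 (MIDI 59).
67 − 59 = 8, so the two pitches are 8 semitones apart, with G4 the higher.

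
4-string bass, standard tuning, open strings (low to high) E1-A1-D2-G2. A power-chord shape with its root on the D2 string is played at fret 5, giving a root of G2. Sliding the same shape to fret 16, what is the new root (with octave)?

F#3

Moving from fret 5 to fret 16 shifts the root by 11 semitones.
G2 up 11 semitones is F#3.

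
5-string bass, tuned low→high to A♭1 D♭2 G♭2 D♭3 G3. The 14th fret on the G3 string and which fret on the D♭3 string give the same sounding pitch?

20

G3 at fret 14 is G3 + 14 semitones = A4.
The open D♭3 string is 6 semitones below the open G3, so the same pitch on the D♭3 string lies at fret 14 + 6 = 20.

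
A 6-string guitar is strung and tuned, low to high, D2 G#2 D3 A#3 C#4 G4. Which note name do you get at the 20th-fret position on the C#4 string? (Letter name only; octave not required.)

The open C#4 string plus 20 semitones: C#–D–D#–E–…–G–G#–A.

A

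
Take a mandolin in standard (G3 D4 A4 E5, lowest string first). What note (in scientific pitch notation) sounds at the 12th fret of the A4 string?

A5

A4 is MIDI 69. Adding 12 gives 81, which is A5.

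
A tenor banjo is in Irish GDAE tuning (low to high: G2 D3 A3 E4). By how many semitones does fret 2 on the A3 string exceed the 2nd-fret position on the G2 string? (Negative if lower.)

A3 at fret 2 → B3 (MIDI 59); G2 at fret 2 → A2 (MIDI 45).
59 − 45 = 14, so the two pitches are 14 semitones apart.

14 semitones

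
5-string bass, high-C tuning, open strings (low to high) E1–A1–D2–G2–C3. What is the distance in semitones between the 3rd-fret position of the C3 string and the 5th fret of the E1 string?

18 semitones

C3 at fret 3 → D#3 (MIDI 51); E1 at fret 5 → A1 (MIDI 33).
51 − 33 = 18, so the two pitches are 18 semitones apart, with D#3 the higher.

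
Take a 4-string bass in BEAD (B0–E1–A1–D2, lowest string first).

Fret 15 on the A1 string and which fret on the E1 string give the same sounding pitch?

Fret 15 on A1 is MIDI 33 + 15 = 48 (C3). On the E1 string (open MIDI 28), that pitch is 48 − 28 = fret 20.

20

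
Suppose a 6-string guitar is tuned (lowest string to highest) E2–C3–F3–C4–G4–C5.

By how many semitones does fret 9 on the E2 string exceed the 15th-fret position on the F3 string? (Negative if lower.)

E2 at fret 9 → C#3 (MIDI 49); F3 at fret 15 → G#4 (MIDI 68).
49 − 68 = -19, so the two pitches are 19 semitones apart.

-19 semitones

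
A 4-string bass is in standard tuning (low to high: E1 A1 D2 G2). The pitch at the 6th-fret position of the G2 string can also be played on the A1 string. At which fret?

G2 at fret 6 is G2 + 6 semitones = C#3.
The open A1 string is 10 semitones below the open G2, so the same pitch on the A1 string lies at fret 6 + 10 = 16.

16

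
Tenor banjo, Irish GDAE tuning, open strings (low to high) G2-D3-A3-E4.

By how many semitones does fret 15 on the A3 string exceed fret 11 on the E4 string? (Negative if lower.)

A3 at fret 15 → C5 (MIDI 72); E4 at fret 11 → D#5 (MIDI 75).
72 − 75 = -3, so the two pitches are 3 semitones apart.

-3 semitones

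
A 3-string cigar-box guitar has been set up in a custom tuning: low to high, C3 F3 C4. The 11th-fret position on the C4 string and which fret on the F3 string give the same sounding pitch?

18

Fret 11 on C4 is MIDI 60 + 11 = 71 (B4). On the F3 string (open MIDI 53), that pitch is 71 − 53 = fret 18.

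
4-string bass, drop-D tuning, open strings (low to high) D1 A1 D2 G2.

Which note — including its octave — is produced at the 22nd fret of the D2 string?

C4

Each fret is one semitone, so D2 + 22 = C4.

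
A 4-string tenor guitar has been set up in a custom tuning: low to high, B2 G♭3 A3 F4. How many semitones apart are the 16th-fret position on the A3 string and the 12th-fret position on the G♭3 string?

7 semitones

A3 at fret 16 → D♭5 (MIDI 73); G♭3 at fret 12 → G♭4 (MIDI 66).
73 − 66 = 7, so the two pitches are 7 semitones apart, with D♭5 the higher.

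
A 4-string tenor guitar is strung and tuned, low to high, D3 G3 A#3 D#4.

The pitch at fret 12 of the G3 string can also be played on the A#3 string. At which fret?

Fret 12 on G3 is MIDI 55 + 12 = 67 (G4). On the A#3 string (open MIDI 58), that pitch is 67 − 58 = fret 9.

9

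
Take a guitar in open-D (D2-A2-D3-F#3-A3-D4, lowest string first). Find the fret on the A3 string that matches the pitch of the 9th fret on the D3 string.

2

Fret 9 on D3 is MIDI 50 + 9 = 59 (B3). On the A3 string (open MIDI 57), that pitch is 59 − 57 = fret 2.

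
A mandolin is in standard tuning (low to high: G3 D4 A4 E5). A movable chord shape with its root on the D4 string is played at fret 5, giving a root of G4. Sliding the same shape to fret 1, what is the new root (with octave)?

Moving from fret 5 to fret 1 shifts the root by -4 semitones.
G4 down 4 semitones is D#4.

D#4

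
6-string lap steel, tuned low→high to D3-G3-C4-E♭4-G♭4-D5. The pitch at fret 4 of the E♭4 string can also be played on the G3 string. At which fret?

12

Fret 4 on E♭4 is MIDI 63 + 4 = 67 (G4). On the G3 string (open MIDI 55), that pitch is 67 − 55 = fret 12.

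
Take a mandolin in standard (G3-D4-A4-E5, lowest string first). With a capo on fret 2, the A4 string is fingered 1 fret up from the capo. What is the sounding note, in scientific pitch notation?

C5

The capo raises the open A4 by 2 semitones to B4; fretting 1 more gives A4 + 2 + 1 = A4 + 3 semitones = C5.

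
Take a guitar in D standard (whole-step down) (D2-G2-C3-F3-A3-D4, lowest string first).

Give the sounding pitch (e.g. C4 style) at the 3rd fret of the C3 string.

C3 is MIDI 48. Adding 3 gives 51, which is D#3.
(Equivalently spelled Eb3.)

D#3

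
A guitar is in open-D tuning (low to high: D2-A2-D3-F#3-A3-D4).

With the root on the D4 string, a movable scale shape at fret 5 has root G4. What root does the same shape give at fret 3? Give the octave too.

Moving from fret 5 to fret 3 shifts the root by -2 semitones.
G4 down 2 semitones is F4.

F4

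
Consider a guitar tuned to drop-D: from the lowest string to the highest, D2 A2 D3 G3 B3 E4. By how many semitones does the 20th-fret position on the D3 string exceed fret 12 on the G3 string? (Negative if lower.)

3 semitones

D3 at fret 20 → A♯4 (MIDI 70); G3 at fret 12 → G4 (MIDI 67).
70 − 67 = 3, so the two pitches are 3 semitones apart.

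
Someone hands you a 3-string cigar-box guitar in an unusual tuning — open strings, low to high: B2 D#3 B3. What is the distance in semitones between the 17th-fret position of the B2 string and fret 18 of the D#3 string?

5 semitones

B2 at fret 17 → E4 (MIDI 64); D#3 at fret 18 → A4 (MIDI 69).
64 − 69 = -5, so the two pitches are 5 semitones apart, with A4 the higher.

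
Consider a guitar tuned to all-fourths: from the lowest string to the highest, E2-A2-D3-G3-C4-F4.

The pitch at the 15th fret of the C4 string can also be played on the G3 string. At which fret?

Fret 15 on C4 is MIDI 60 + 15 = 75 (D#5). On the G3 string (open MIDI 55), that pitch is 75 − 55 = fret 20.

20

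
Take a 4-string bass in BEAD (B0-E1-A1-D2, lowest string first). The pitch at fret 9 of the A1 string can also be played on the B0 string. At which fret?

19

A1 at fret 9 is A1 + 9 semitones = F#2.
The open B0 string is 10 semitones below the open A1, so the same pitch on the B0 string lies at fret 9 + 10 = 19.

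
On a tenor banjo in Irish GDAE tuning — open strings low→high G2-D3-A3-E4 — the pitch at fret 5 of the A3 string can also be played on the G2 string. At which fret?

19

A3 at fret 5 is A3 + 5 semitones = D4.
The open G2 string is 14 semitones below the open A3, so the same pitch on the G2 string lies at fret 5 + 14 = 19.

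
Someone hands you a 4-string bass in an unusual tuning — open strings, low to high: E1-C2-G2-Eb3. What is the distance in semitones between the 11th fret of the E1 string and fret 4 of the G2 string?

E1 at fret 11 → Eb2 (MIDI 39); G2 at fret 4 → B2 (MIDI 47).
39 − 47 = -8, so the two pitches are 8 semitones apart, with B2 the higher.

8 semitones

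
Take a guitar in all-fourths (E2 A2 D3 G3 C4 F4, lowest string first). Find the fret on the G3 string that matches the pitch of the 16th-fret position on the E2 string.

1

Fret 16 on E2 is MIDI 40 + 16 = 56 (G♯3). On the G3 string (open MIDI 55), that pitch is 56 − 55 = fret 1.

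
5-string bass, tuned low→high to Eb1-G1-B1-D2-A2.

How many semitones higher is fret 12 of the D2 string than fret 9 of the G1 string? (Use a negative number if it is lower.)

10 semitones

D2 at fret 12 → D3 (MIDI 50); G1 at fret 9 → E2 (MIDI 40).
50 − 40 = 10, so the two pitches are 10 semitones apart.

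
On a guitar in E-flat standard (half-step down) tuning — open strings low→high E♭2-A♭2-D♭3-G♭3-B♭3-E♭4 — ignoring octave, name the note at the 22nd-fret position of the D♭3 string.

The open D♭3 string plus 22 semitones: Db–D–Eb–E–…–A–Bb–B.

B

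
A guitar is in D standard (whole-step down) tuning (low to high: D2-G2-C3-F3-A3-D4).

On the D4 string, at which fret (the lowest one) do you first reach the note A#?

From D4, count semitones up the chromatic scale until reaching A#: D–D#–E–F–F#–G–G#–A–A# — 8 steps.

8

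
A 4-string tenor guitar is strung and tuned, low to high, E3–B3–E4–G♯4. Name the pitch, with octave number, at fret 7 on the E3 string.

E3 is MIDI 52. Adding 7 gives 59, which is B3.

B3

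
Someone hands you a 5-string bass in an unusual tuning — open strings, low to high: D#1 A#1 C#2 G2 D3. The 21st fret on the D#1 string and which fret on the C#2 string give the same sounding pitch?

11

D#1 at fret 21 is D#1 + 21 semitones = C3.
The open C#2 string is 10 semitones above the open D#1, so the same pitch on the C#2 string lies at fret 21 − 10 = 11.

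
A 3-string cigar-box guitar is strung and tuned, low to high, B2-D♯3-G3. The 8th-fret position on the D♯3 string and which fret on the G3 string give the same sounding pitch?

Fret 8 on D♯3 is MIDI 51 + 8 = 59 (B3). On the G3 string (open MIDI 55), that pitch is 59 − 55 = fret 4.

4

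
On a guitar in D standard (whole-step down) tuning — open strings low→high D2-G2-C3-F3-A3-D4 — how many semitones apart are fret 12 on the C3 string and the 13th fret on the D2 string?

9 semitones

C3 at fret 12 → C4 (MIDI 60); D2 at fret 13 → D#3 (MIDI 51).
60 − 51 = 9, so the two pitches are 9 semitones apart, with C4 the higher.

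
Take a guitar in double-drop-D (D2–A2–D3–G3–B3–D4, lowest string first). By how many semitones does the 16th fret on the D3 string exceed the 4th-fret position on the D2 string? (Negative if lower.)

24 semitones

D3 at fret 16 → F♯4 (MIDI 66); D2 at fret 4 → F♯2 (MIDI 42).
66 − 42 = 24, so the two pitches are 24 semitones apart.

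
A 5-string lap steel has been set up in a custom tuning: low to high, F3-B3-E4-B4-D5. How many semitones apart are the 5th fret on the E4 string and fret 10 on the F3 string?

6 semitones

E4 at fret 5 → A4 (MIDI 69); F3 at fret 10 → D#4 (MIDI 63).
69 − 63 = 6, so the two pitches are 6 semitones apart, with A4 the higher.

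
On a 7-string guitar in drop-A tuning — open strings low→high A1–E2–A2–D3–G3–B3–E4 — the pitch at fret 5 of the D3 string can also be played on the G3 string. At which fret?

D3 at fret 5 is D3 + 5 semitones = G3.
The open G3 string is 5 semitones above the open D3, so the same pitch on the G3 string lies at fret 5 − 5 = 0.

0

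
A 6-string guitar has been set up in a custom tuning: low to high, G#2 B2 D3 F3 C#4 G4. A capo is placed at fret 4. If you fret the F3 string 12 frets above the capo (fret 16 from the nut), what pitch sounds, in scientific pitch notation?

A4

The capo raises the open F3 by 4 semitones to A3; fretting 12 more gives F3 + 4 + 12 = F3 + 16 semitones = A4.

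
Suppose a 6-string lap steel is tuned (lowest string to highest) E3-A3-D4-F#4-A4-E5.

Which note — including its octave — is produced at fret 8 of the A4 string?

F5

Each fret is one semitone, so A4 + 8 = F5.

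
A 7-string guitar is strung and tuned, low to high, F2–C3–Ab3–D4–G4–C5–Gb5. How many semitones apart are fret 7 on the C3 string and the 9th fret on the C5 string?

26 semitones

C3 at fret 7 → G3 (MIDI 55); C5 at fret 9 → A5 (MIDI 81).
55 − 81 = -26, so the two pitches are 26 semitones apart, with A5 the higher.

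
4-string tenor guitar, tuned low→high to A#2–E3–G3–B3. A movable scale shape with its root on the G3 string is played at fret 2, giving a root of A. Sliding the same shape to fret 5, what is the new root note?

Moving from fret 2 to fret 5 shifts the root by 3 semitones.
A up 3 semitones is C.

C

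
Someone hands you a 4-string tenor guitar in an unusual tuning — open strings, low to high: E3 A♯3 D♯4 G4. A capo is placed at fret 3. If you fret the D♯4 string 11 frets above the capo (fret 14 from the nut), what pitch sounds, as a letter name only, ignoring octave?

F

The capo raises the open D♯4 by 3 semitones to F♯4; fretting 11 more gives D♯4 + 3 + 11 = D♯4 + 14 semitones, landing on F.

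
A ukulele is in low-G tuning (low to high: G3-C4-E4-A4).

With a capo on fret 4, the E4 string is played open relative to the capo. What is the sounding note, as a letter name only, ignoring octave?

The capo raises the open E4 by 4 semitones to G♯4; fretting 0 more gives E4 + 4 + 0 = E4 + 4 semitones, landing on G♯.
(Also written A♭.)

G♯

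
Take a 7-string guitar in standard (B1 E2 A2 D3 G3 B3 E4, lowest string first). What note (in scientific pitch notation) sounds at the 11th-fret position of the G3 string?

F♯4

The open G3 string plus 11 semitones: G–G#–A–A#–…–E–F–F#.
The walk passes from B into C once, so the octave number goes from 3 to 4.
(Equivalently spelled G♭4.)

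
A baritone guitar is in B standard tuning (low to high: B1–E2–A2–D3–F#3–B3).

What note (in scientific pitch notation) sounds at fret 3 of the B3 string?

The open B3 string plus 3 semitones: B–C–C#–D.
The walk passes from B into C once, so the octave number goes from 3 to 4.

D4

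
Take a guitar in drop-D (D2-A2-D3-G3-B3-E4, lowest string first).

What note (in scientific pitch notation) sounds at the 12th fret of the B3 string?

B4

Each fret is one semitone, so B3 + 12 = B4.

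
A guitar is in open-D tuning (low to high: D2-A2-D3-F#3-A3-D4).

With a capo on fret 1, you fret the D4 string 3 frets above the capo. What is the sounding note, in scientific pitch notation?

The capo raises the open D4 by 1 semitone to D#4; fretting 3 more gives D4 + 1 + 3 = D4 + 4 semitones = F#4.
(Also written Gb.)

F#4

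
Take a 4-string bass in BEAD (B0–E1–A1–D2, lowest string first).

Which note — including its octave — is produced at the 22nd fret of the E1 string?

D3

E1 is MIDI 28. Adding 22 gives 50, which is D3.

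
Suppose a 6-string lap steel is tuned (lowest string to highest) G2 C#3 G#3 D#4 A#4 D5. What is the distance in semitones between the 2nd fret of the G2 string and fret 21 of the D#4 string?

39 semitones

G2 at fret 2 → A2 (MIDI 45); D#4 at fret 21 → C6 (MIDI 84).
45 − 84 = -39, so the two pitches are 39 semitones apart, with C6 the higher.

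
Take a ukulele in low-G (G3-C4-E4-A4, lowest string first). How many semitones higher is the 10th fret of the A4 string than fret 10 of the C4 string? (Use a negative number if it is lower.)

9 semitones

A4 at fret 10 → G5 (MIDI 79); C4 at fret 10 → A#4 (MIDI 70).
79 − 70 = 9, so the two pitches are 9 semitones apart.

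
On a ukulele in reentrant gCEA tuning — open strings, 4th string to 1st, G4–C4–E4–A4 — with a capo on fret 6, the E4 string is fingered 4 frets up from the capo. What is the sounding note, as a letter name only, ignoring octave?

The capo raises the open E4 by 6 semitones to A#4; fretting 4 more gives E4 + 6 + 4 = E4 + 10 semitones, landing on D.

D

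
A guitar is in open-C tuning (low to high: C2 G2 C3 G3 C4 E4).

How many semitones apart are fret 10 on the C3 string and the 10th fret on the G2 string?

C3 at fret 10 → A#3 (MIDI 58); G2 at fret 10 → F3 (MIDI 53).
58 − 53 = 5, so the two pitches are 5 semitones apart, with A#3 the higher.

5 semitones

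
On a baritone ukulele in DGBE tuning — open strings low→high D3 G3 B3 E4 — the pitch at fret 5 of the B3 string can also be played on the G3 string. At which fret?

9

B3 at fret 5 is B3 + 5 semitones = E4.
The open G3 string is 4 semitones below the open B3, so the same pitch on the G3 string lies at fret 5 + 4 = 9.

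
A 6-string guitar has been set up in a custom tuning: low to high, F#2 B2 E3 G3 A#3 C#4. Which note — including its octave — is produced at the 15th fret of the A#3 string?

A#3 is MIDI 58. Adding 15 gives 73, which is C#5.

C#5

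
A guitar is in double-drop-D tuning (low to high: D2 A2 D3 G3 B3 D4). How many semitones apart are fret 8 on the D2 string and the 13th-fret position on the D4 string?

29 semitones

D2 at fret 8 → A#2 (MIDI 46); D4 at fret 13 → D#5 (MIDI 75).
46 − 75 = -29, so the two pitches are 29 semitones apart, with D#5 the higher.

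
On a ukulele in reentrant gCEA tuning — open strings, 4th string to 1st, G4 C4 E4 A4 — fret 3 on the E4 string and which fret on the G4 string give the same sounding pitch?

0

Fret 3 on E4 is MIDI 64 + 3 = 67 (G4). On the G4 string (open MIDI 67), that pitch is 67 − 67 = fret 0.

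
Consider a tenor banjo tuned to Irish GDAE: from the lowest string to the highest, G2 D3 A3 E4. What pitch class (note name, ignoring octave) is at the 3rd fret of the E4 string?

E4 is MIDI 64. Adding 3 gives 67; 67 mod 12 = 7, i.e. G.

G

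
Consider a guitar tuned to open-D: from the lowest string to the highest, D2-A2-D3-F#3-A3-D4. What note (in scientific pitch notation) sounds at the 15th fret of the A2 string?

C4

Each fret is one semitone, so A2 + 15 = C4.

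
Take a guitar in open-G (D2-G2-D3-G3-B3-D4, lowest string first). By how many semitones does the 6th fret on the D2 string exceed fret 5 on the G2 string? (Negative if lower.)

-4 semitones

D2 at fret 6 → G♯2 (MIDI 44); G2 at fret 5 → C3 (MIDI 48).
44 − 48 = -4, so the two pitches are 4 semitones apart.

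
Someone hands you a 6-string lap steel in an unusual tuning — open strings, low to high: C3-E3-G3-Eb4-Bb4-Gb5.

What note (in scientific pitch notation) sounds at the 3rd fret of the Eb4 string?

Each fret is one semitone, so Eb4 + 3 = Gb4.
(Equivalently spelled F#4.)

Gb4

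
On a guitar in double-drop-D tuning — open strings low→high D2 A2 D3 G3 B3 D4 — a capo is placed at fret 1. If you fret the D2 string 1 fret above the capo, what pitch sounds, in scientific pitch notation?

The capo raises the open D2 by 1 semitone to D#2; fretting 1 more gives D2 + 1 + 1 = D2 + 2 semitones = E2.

E2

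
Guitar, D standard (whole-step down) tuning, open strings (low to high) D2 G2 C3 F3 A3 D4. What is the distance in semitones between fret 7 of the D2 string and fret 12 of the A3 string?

24 semitones

D2 at fret 7 → A2 (MIDI 45); A3 at fret 12 → A4 (MIDI 69).
45 − 69 = -24, so the two pitches are 24 semitones apart, with A4 the higher.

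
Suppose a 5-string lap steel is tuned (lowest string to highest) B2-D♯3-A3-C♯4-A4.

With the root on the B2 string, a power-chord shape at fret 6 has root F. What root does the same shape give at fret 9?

G♯

Moving from fret 6 to fret 9 shifts the root by 3 semitones.
F up 3 semitones is G♯.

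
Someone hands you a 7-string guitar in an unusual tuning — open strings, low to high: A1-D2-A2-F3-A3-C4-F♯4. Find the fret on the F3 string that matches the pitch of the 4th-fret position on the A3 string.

A3 at fret 4 is A3 + 4 semitones = C♯4.
The open F3 string is 4 semitones below the open A3, so the same pitch on the F3 string lies at fret 4 + 4 = 8.

8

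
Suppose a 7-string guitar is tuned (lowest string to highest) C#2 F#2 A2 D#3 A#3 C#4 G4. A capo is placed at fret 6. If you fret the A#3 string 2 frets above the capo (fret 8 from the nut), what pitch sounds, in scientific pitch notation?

F#4

The capo raises the open A#3 by 6 semitones to E4; fretting 2 more gives A#3 + 6 + 2 = A#3 + 8 semitones = F#4.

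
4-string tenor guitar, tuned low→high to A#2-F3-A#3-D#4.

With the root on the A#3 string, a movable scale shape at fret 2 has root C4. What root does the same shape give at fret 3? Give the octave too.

C#4

Moving from fret 2 to fret 3 shifts the root by 1 semitone.
C4 up 1 semitone is C#4.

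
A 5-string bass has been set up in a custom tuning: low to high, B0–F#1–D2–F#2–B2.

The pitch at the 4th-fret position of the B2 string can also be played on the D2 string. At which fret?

13

B2 at fret 4 is B2 + 4 semitones = D#3.
The open D2 string is 9 semitones below the open B2, so the same pitch on the D2 string lies at fret 4 + 9 = 13.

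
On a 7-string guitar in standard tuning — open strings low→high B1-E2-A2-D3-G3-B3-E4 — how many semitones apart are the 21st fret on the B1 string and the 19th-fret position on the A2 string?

8 semitones

B1 at fret 21 → G#3 (MIDI 56); A2 at fret 19 → E4 (MIDI 64).
56 − 64 = -8, so the two pitches are 8 semitones apart, with E4 the higher.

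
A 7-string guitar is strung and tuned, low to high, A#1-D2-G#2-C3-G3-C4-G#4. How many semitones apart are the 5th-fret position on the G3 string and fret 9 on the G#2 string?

G3 at fret 5 → C4 (MIDI 60); G#2 at fret 9 → F3 (MIDI 53).
60 − 53 = 7, so the two pitches are 7 semitones apart, with C4 the higher.

7 semitones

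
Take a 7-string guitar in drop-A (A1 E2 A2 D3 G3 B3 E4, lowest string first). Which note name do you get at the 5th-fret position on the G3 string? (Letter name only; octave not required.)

C

G3 is MIDI 55. Adding 5 gives 60; 60 mod 12 = 0, i.e. C.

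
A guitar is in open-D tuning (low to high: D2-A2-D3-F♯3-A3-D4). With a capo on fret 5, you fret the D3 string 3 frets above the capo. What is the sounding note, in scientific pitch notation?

A♯3

The capo raises the open D3 by 5 semitones to G3; fretting 3 more gives D3 + 5 + 3 = D3 + 8 semitones = A♯3.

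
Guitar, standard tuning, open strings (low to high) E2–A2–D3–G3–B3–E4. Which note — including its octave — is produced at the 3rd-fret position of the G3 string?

A#3

Each fret is one semitone, so G3 + 3 = A#3.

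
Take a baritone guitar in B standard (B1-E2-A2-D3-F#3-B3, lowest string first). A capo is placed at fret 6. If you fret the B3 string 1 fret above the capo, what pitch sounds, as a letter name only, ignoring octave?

The capo raises the open B3 by 6 semitones to F4; fretting 1 more gives B3 + 6 + 1 = B3 + 7 semitones, landing on F#.

F#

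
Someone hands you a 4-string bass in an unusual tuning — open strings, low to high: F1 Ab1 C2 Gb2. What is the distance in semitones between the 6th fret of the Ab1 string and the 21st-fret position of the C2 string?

Ab1 at fret 6 → D2 (MIDI 38); C2 at fret 21 → A3 (MIDI 57).
38 − 57 = -19, so the two pitches are 19 semitones apart, with A3 the higher.

19 semitones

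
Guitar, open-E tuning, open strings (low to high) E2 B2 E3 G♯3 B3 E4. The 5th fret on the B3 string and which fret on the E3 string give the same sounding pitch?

12

B3 at fret 5 is B3 + 5 semitones = E4.
The open E3 string is 7 semitones below the open B3, so the same pitch on the E3 string lies at fret 5 + 7 = 12.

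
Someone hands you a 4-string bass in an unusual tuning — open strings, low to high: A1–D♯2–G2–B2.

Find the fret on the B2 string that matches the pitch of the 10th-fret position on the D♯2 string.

D♯2 at fret 10 is D♯2 + 10 semitones = C♯3.
The open B2 string is 8 semitones above the open D♯2, so the same pitch on the B2 string lies at fret 10 − 8 = 2.

2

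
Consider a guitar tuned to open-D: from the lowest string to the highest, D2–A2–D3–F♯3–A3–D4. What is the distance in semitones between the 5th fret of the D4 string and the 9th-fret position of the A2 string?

13 semitones

D4 at fret 5 → G4 (MIDI 67); A2 at fret 9 → F♯3 (MIDI 54).
67 − 54 = 13, so the two pitches are 13 semitones apart, with G4 the higher.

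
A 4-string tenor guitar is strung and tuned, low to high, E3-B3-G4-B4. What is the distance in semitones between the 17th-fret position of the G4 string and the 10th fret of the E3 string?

22 semitones

G4 at fret 17 → C6 (MIDI 84); E3 at fret 10 → D4 (MIDI 62).
84 − 62 = 22, so the two pitches are 22 semitones apart, with C6 the higher.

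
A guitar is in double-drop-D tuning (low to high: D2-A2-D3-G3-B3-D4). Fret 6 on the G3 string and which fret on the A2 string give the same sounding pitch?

G3 at fret 6 is G3 + 6 semitones = C♯4.
The open A2 string is 10 semitones below the open G3, so the same pitch on the A2 string lies at fret 6 + 10 = 16.

16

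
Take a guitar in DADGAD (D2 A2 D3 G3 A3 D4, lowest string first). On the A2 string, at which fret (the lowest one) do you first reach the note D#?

6

From A2, count semitones up the chromatic scale until reaching D#: A–A#–B–C–C#–D–D# — 6 steps.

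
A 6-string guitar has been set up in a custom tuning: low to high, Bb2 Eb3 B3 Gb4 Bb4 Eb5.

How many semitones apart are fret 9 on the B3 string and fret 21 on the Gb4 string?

B3 at fret 9 → Ab4 (MIDI 68); Gb4 at fret 21 → Eb6 (MIDI 87).
68 − 87 = -19, so the two pitches are 19 semitones apart, with Eb6 the higher.

19 semitones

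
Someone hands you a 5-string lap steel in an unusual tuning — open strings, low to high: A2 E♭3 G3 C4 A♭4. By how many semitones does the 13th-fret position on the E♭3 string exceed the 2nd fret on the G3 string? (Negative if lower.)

E♭3 at fret 13 → E4 (MIDI 64); G3 at fret 2 → A3 (MIDI 57).
64 − 57 = 7, so the two pitches are 7 semitones apart.

7 semitones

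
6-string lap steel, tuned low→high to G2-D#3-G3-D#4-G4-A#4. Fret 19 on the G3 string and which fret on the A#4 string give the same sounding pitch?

4

G3 at fret 19 is G3 + 19 semitones = D5.
The open A#4 string is 15 semitones above the open G3, so the same pitch on the A#4 string lies at fret 19 − 15 = 4.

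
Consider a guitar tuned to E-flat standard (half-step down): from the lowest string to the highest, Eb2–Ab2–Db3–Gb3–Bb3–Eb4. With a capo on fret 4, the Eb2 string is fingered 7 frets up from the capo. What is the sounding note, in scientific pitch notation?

D3

The capo raises the open Eb2 by 4 semitones to G2; fretting 7 more gives Eb2 + 4 + 7 = Eb2 + 11 semitones = D3.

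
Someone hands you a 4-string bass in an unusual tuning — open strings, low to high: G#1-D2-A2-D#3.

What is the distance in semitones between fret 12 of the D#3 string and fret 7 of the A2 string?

11 semitones

D#3 at fret 12 → D#4 (MIDI 63); A2 at fret 7 → E3 (MIDI 52).
63 − 52 = 11, so the two pitches are 11 semitones apart, with D#4 the higher.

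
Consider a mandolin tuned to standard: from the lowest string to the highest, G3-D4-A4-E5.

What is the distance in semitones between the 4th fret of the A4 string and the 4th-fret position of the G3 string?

A4 at fret 4 → C#5 (MIDI 73); G3 at fret 4 → B3 (MIDI 59).
73 − 59 = 14, so the two pitches are 14 semitones apart, with C#5 the higher.

14 semitones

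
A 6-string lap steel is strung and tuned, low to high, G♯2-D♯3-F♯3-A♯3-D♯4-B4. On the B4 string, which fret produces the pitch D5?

D5 is 3 semitones above the open B4 (B–C–C#–D), so it sits at fret 3.

3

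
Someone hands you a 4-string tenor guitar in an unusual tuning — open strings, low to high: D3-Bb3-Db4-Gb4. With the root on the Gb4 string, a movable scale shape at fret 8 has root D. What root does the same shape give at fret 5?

B

Moving from fret 8 to fret 5 shifts the root by -3 semitones.
D down 3 semitones is B.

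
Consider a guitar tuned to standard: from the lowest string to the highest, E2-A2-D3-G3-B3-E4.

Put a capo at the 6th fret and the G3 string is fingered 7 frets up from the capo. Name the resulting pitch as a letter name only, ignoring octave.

G#

The capo raises the open G3 by 6 semitones to C#4; fretting 7 more gives G3 + 6 + 7 = G3 + 13 semitones, landing on G#.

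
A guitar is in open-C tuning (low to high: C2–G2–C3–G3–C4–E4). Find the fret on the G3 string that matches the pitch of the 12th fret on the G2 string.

G2 at fret 12 is G2 + 12 semitones = G3.
The open G3 string is 12 semitones above the open G2, so the same pitch on the G3 string lies at fret 12 − 12 = 0.

0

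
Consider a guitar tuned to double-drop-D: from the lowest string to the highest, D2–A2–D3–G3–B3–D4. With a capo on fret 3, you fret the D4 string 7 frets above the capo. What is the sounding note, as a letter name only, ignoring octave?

The capo raises the open D4 by 3 semitones to F4; fretting 7 more gives D4 + 3 + 7 = D4 + 10 semitones, landing on C.

C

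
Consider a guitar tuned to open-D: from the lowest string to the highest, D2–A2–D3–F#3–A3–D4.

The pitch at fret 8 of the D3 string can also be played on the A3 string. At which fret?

1

Fret 8 on D3 is MIDI 50 + 8 = 58 (A#3). On the A3 string (open MIDI 57), that pitch is 58 − 57 = fret 1.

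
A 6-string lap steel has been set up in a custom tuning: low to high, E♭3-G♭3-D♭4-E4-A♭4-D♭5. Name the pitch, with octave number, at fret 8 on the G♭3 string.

Each fret is one semitone, so G♭3 + 8 = D4.

D4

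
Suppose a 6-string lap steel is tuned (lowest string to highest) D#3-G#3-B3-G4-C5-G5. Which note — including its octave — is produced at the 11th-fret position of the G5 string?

The open G5 string plus 11 semitones: G–G#–A–A#–…–E–F–F#.
The walk passes from B into C once, so the octave number goes from 5 to 6.

F#6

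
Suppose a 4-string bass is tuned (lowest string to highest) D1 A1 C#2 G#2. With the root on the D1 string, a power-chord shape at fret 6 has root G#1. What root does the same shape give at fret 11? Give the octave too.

Moving from fret 6 to fret 11 shifts the root by 5 semitones.
G#1 up 5 semitones is C#2.

C#2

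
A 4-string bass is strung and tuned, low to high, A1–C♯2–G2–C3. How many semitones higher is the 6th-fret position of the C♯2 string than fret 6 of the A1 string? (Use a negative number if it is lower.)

4 semitones

C♯2 at fret 6 → G2 (MIDI 43); A1 at fret 6 → D♯2 (MIDI 39).
43 − 39 = 4, so the two pitches are 4 semitones apart.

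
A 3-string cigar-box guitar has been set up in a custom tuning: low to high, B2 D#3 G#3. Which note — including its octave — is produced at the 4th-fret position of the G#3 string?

C4

G#3 is MIDI 56. Adding 4 gives 60, which is C4.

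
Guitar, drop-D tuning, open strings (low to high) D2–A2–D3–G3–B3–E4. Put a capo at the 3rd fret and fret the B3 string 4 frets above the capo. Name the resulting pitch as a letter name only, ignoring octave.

F#

The capo raises the open B3 by 3 semitones to D4; fretting 4 more gives B3 + 3 + 4 = B3 + 7 semitones, landing on F#.
(Also written Gb.)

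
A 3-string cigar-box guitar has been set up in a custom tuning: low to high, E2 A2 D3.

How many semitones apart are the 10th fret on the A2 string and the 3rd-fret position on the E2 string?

A2 at fret 10 → G3 (MIDI 55); E2 at fret 3 → G2 (MIDI 43).
55 − 43 = 12, so the two pitches are 12 semitones apart, with G3 the higher.

12 semitones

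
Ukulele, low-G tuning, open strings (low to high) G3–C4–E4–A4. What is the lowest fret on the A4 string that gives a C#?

4

From A4, count semitones up the chromatic scale until reaching C#: A–A#–B–C–C# — 4 steps.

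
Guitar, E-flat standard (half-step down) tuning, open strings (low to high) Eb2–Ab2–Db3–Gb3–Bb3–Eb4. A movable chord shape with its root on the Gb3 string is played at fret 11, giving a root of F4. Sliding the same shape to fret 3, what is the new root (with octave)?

Moving from fret 11 to fret 3 shifts the root by -8 semitones.
F4 down 8 semitones is A3.

A3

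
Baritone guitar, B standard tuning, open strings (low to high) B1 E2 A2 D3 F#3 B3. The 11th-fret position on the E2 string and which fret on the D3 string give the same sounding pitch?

E2 at fret 11 is E2 + 11 semitones = D#3.
The open D3 string is 10 semitones above the open E2, so the same pitch on the D3 string lies at fret 11 − 10 = 1.

1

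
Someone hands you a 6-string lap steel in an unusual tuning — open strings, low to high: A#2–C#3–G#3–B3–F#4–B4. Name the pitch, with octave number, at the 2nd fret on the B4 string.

B4 is MIDI 71. Adding 2 gives 73, which is C#5.
(Equivalently spelled Db5.)

C#5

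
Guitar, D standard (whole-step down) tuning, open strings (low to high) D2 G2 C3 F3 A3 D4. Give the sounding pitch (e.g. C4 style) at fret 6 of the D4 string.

G#4

Each fret is one semitone, so D4 + 6 = G#4.
(Equivalently spelled Ab4.)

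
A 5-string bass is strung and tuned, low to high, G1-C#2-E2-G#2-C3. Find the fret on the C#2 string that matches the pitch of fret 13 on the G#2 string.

G#2 at fret 13 is G#2 + 13 semitones = A3.
The open C#2 string is 7 semitones below the open G#2, so the same pitch on the C#2 string lies at fret 13 + 7 = 20.

20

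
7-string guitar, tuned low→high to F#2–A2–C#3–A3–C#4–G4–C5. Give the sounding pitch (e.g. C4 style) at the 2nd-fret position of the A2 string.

B2

Each fret is one semitone, so A2 + 2 = B2.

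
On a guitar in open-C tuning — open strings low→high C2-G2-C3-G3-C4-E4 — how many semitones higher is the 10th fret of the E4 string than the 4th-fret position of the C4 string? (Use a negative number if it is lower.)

10 semitones

E4 at fret 10 → D5 (MIDI 74); C4 at fret 4 → E4 (MIDI 64).
74 − 64 = 10, so the two pitches are 10 semitones apart.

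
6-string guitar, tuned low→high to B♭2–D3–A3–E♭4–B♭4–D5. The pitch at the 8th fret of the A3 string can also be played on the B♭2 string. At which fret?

Fret 8 on A3 is MIDI 57 + 8 = 65 (F4). On the B♭2 string (open MIDI 46), that pitch is 65 − 46 = fret 19.

19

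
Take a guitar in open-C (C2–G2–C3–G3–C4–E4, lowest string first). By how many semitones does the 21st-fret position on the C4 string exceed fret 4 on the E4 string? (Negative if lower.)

C4 at fret 21 → A5 (MIDI 81); E4 at fret 4 → G#4 (MIDI 68).
81 − 68 = 13, so the two pitches are 13 semitones apart.

13 semitones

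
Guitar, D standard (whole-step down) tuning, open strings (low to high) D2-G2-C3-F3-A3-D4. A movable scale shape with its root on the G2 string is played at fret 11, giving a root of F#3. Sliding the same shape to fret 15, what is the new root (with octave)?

Moving from fret 11 to fret 15 shifts the root by 4 semitones.
F#3 up 4 semitones is A#3.

A#3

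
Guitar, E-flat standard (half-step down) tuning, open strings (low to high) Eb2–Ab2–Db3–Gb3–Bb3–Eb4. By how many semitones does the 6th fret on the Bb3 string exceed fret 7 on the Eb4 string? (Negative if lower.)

Bb3 at fret 6 → E4 (MIDI 64); Eb4 at fret 7 → Bb4 (MIDI 70).
64 − 70 = -6, so the two pitches are 6 semitones apart.

-6 semitones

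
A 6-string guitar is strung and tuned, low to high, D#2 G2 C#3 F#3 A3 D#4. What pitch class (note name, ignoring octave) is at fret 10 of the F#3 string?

Each fret is one semitone, so F#3 + 10 = E.

E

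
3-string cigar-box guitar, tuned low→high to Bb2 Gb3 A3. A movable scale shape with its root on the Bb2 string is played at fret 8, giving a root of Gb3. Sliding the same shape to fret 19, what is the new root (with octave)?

Moving from fret 8 to fret 19 shifts the root by 11 semitones.
Gb3 up 11 semitones is F4.

F4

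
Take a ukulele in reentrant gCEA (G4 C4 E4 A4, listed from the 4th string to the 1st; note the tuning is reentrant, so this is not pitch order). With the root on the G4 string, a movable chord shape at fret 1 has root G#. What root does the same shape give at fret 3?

Moving from fret 1 to fret 3 shifts the root by 2 semitones.
G# up 2 semitones is A#.

A#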